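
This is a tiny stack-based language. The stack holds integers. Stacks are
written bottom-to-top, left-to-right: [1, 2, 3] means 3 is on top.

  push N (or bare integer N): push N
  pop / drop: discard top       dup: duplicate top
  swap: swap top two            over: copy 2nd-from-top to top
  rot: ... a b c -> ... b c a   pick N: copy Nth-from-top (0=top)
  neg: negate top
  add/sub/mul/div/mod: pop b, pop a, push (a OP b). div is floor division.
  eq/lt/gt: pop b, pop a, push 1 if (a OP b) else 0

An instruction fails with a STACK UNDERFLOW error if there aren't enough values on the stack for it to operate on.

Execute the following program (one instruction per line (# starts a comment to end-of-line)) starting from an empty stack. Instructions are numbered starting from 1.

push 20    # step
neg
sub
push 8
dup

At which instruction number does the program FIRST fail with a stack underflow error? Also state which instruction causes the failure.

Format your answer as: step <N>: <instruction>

Step 1 ('push 20'): stack = [20], depth = 1
Step 2 ('neg'): stack = [-20], depth = 1
Step 3 ('sub'): needs 2 value(s) but depth is 1 — STACK UNDERFLOW

Answer: step 3: sub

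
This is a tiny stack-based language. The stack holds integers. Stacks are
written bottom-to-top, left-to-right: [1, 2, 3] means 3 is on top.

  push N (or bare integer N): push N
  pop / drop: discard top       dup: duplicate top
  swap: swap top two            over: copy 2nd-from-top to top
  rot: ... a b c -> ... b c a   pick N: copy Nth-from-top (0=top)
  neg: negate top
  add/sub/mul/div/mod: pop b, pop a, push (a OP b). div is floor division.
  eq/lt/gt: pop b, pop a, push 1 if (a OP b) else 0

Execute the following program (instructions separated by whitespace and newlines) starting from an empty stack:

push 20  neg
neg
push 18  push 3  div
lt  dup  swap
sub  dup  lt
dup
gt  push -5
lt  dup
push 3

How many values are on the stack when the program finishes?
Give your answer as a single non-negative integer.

Answer: 3

Derivation:
After 'push 20': stack = [20] (depth 1)
After 'neg': stack = [-20] (depth 1)
After 'neg': stack = [20] (depth 1)
After 'push 18': stack = [20, 18] (depth 2)
After 'push 3': stack = [20, 18, 3] (depth 3)
After 'div': stack = [20, 6] (depth 2)
After 'lt': stack = [0] (depth 1)
After 'dup': stack = [0, 0] (depth 2)
After 'swap': stack = [0, 0] (depth 2)
After 'sub': stack = [0] (depth 1)
After 'dup': stack = [0, 0] (depth 2)
After 'lt': stack = [0] (depth 1)
After 'dup': stack = [0, 0] (depth 2)
After 'gt': stack = [0] (depth 1)
After 'push -5': stack = [0, -5] (depth 2)
After 'lt': stack = [0] (depth 1)
After 'dup': stack = [0, 0] (depth 2)
After 'push 3': stack = [0, 0, 3] (depth 3)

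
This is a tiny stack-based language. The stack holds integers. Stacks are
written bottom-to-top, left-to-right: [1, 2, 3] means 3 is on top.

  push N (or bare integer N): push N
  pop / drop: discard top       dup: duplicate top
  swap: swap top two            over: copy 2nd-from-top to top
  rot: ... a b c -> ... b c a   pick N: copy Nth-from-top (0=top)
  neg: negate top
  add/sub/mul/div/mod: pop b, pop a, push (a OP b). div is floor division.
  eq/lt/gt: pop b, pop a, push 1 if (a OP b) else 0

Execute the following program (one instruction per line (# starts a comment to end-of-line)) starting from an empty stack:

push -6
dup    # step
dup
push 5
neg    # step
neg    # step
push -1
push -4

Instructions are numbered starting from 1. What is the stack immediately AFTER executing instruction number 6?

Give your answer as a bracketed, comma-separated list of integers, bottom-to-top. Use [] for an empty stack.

Answer: [-6, -6, -6, 5]

Derivation:
Step 1 ('push -6'): [-6]
Step 2 ('dup'): [-6, -6]
Step 3 ('dup'): [-6, -6, -6]
Step 4 ('push 5'): [-6, -6, -6, 5]
Step 5 ('neg'): [-6, -6, -6, -5]
Step 6 ('neg'): [-6, -6, -6, 5]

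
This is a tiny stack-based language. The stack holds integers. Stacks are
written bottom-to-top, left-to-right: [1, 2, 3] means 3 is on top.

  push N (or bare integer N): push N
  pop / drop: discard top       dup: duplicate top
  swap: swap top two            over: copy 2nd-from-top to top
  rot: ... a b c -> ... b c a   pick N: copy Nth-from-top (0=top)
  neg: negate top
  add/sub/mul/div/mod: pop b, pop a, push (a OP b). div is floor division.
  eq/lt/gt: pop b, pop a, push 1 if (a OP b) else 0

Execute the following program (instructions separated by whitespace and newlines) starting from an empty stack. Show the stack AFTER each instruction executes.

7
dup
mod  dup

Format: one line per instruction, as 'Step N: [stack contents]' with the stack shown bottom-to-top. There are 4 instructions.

Step 1: [7]
Step 2: [7, 7]
Step 3: [0]
Step 4: [0, 0]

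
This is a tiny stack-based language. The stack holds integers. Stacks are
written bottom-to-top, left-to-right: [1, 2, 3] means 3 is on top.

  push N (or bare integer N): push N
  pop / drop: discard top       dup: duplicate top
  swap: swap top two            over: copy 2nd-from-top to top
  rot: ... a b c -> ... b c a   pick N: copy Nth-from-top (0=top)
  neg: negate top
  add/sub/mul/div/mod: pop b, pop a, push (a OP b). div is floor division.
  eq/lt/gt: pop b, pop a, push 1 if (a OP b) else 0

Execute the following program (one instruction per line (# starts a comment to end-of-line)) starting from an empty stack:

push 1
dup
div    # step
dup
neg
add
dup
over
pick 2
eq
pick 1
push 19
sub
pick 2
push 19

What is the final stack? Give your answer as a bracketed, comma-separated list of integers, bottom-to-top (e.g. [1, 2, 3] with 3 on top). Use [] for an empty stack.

Answer: [0, 0, 1, -19, 0, 19]

Derivation:
After 'push 1': [1]
After 'dup': [1, 1]
After 'div': [1]
After 'dup': [1, 1]
After 'neg': [1, -1]
After 'add': [0]
After 'dup': [0, 0]
After 'over': [0, 0, 0]
After 'pick 2': [0, 0, 0, 0]
After 'eq': [0, 0, 1]
After 'pick 1': [0, 0, 1, 0]
After 'push 19': [0, 0, 1, 0, 19]
After 'sub': [0, 0, 1, -19]
After 'pick 2': [0, 0, 1, -19, 0]
After 'push 19': [0, 0, 1, -19, 0, 19]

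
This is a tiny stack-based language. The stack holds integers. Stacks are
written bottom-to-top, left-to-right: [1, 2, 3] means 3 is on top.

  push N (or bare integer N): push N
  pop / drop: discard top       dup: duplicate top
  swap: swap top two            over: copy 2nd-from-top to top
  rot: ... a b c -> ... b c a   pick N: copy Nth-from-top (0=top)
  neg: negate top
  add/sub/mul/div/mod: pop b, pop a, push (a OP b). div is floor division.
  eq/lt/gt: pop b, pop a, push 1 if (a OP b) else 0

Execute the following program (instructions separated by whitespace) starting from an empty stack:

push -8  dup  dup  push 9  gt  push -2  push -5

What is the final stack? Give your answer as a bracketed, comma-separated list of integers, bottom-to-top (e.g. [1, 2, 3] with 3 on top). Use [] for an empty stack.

After 'push -8': [-8]
After 'dup': [-8, -8]
After 'dup': [-8, -8, -8]
After 'push 9': [-8, -8, -8, 9]
After 'gt': [-8, -8, 0]
After 'push -2': [-8, -8, 0, -2]
After 'push -5': [-8, -8, 0, -2, -5]

Answer: [-8, -8, 0, -2, -5]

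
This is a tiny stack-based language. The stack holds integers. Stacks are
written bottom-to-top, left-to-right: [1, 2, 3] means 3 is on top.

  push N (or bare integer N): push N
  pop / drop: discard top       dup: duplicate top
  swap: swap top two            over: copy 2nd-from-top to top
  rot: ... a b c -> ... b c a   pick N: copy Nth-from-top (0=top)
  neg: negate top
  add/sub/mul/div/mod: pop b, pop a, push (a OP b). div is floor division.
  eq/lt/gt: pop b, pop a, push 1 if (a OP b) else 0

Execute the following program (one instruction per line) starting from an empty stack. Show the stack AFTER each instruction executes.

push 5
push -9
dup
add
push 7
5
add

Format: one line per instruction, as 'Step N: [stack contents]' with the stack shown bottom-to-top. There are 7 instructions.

Step 1: [5]
Step 2: [5, -9]
Step 3: [5, -9, -9]
Step 4: [5, -18]
Step 5: [5, -18, 7]
Step 6: [5, -18, 7, 5]
Step 7: [5, -18, 12]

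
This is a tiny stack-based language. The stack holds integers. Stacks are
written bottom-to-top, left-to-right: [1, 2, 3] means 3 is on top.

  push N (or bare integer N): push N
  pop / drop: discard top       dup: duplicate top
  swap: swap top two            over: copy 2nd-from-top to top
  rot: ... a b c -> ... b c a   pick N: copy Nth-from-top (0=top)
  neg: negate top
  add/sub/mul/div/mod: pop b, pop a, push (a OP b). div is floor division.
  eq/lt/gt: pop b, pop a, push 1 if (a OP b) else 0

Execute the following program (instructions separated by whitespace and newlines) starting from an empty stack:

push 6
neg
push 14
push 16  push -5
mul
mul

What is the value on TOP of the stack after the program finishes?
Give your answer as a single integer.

Answer: -1120

Derivation:
After 'push 6': [6]
After 'neg': [-6]
After 'push 14': [-6, 14]
After 'push 16': [-6, 14, 16]
After 'push -5': [-6, 14, 16, -5]
After 'mul': [-6, 14, -80]
After 'mul': [-6, -1120]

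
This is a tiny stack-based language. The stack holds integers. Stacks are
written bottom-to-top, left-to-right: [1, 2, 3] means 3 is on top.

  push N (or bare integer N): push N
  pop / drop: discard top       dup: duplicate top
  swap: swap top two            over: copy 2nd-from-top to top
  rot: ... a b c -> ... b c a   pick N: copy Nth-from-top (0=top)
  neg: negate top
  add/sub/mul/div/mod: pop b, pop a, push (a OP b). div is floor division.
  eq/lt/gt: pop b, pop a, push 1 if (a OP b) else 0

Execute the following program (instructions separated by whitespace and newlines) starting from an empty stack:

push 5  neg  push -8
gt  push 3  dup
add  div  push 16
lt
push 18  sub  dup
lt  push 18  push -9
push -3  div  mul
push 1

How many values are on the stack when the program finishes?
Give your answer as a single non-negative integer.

Answer: 3

Derivation:
After 'push 5': stack = [5] (depth 1)
After 'neg': stack = [-5] (depth 1)
After 'push -8': stack = [-5, -8] (depth 2)
After 'gt': stack = [1] (depth 1)
After 'push 3': stack = [1, 3] (depth 2)
After 'dup': stack = [1, 3, 3] (depth 3)
After 'add': stack = [1, 6] (depth 2)
After 'div': stack = [0] (depth 1)
After 'push 16': stack = [0, 16] (depth 2)
After 'lt': stack = [1] (depth 1)
After 'push 18': stack = [1, 18] (depth 2)
After 'sub': stack = [-17] (depth 1)
After 'dup': stack = [-17, -17] (depth 2)
After 'lt': stack = [0] (depth 1)
After 'push 18': stack = [0, 18] (depth 2)
After 'push -9': stack = [0, 18, -9] (depth 3)
After 'push -3': stack = [0, 18, -9, -3] (depth 4)
After 'div': stack = [0, 18, 3] (depth 3)
After 'mul': stack = [0, 54] (depth 2)
After 'push 1': stack = [0, 54, 1] (depth 3)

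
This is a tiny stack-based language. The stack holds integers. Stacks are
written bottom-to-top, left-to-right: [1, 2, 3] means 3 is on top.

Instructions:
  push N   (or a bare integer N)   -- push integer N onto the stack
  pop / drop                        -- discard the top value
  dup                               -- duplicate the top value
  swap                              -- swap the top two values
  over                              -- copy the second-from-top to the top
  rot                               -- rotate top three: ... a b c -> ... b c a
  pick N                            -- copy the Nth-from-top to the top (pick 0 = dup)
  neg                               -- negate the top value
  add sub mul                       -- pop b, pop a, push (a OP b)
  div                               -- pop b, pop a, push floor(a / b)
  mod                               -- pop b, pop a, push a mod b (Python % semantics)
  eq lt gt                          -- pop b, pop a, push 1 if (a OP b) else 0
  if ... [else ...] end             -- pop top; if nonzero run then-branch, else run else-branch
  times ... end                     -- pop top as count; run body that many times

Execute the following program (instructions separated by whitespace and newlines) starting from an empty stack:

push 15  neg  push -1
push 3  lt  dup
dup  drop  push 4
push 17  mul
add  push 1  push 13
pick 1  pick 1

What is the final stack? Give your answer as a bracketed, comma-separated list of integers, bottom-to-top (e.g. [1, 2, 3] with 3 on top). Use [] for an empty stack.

After 'push 15': [15]
After 'neg': [-15]
After 'push -1': [-15, -1]
After 'push 3': [-15, -1, 3]
After 'lt': [-15, 1]
After 'dup': [-15, 1, 1]
After 'dup': [-15, 1, 1, 1]
After 'drop': [-15, 1, 1]
After 'push 4': [-15, 1, 1, 4]
After 'push 17': [-15, 1, 1, 4, 17]
After 'mul': [-15, 1, 1, 68]
After 'add': [-15, 1, 69]
After 'push 1': [-15, 1, 69, 1]
After 'push 13': [-15, 1, 69, 1, 13]
After 'pick 1': [-15, 1, 69, 1, 13, 1]
After 'pick 1': [-15, 1, 69, 1, 13, 1, 13]

Answer: [-15, 1, 69, 1, 13, 1, 13]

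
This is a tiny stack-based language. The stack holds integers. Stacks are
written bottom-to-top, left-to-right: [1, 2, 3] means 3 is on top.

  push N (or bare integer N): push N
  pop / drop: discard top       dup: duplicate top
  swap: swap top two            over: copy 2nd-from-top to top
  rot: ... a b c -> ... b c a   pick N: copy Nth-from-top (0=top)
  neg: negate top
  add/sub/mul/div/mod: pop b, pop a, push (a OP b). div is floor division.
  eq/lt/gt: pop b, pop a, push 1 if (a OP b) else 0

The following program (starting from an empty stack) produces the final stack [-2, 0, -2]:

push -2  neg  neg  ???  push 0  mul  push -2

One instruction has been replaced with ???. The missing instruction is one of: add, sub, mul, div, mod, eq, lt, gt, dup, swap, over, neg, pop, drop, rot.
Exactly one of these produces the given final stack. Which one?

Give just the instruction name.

Stack before ???: [-2]
Stack after ???:  [-2, -2]
The instruction that transforms [-2] -> [-2, -2] is: dup

Answer: dup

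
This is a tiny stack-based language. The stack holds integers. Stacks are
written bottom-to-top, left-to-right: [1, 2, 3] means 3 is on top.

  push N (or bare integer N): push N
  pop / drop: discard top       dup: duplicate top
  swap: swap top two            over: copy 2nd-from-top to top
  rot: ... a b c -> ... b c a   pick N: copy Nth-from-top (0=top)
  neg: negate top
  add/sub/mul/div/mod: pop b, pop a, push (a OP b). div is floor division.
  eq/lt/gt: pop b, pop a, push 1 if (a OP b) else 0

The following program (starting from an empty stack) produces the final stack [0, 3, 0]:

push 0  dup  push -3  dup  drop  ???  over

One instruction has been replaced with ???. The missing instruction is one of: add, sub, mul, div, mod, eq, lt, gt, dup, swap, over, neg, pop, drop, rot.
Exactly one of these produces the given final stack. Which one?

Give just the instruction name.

Answer: sub

Derivation:
Stack before ???: [0, 0, -3]
Stack after ???:  [0, 3]
The instruction that transforms [0, 0, -3] -> [0, 3] is: sub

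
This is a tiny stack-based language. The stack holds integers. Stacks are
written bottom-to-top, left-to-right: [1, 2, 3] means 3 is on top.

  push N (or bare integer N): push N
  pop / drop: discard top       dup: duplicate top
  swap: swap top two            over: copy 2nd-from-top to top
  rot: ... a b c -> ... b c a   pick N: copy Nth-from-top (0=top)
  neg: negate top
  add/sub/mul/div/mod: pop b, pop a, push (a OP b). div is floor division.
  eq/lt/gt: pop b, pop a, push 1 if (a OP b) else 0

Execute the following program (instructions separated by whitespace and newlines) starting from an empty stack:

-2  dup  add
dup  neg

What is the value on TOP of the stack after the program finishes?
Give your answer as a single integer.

Answer: 4

Derivation:
After 'push -2': [-2]
After 'dup': [-2, -2]
After 'add': [-4]
After 'dup': [-4, -4]
After 'neg': [-4, 4]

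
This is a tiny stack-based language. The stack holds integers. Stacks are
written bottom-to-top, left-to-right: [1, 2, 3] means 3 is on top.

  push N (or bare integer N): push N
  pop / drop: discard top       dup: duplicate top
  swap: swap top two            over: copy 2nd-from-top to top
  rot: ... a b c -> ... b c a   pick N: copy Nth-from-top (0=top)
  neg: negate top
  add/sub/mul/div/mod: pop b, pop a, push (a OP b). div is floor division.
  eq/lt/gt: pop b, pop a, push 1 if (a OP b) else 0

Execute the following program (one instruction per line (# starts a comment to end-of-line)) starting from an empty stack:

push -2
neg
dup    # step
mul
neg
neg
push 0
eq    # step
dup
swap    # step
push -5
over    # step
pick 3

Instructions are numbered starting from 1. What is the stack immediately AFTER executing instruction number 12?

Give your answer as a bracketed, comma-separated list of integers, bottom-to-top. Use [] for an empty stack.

Step 1 ('push -2'): [-2]
Step 2 ('neg'): [2]
Step 3 ('dup'): [2, 2]
Step 4 ('mul'): [4]
Step 5 ('neg'): [-4]
Step 6 ('neg'): [4]
Step 7 ('push 0'): [4, 0]
Step 8 ('eq'): [0]
Step 9 ('dup'): [0, 0]
Step 10 ('swap'): [0, 0]
Step 11 ('push -5'): [0, 0, -5]
Step 12 ('over'): [0, 0, -5, 0]

Answer: [0, 0, -5, 0]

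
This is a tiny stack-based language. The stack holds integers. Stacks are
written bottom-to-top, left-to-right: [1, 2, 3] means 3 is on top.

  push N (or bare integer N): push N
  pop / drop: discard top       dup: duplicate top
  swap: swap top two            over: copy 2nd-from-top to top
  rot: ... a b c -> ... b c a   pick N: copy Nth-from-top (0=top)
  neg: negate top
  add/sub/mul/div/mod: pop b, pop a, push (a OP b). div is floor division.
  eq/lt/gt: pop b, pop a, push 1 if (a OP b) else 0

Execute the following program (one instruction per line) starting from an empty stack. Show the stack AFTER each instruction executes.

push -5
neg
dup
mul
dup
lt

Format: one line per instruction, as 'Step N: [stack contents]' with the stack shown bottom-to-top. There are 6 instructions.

Step 1: [-5]
Step 2: [5]
Step 3: [5, 5]
Step 4: [25]
Step 5: [25, 25]
Step 6: [0]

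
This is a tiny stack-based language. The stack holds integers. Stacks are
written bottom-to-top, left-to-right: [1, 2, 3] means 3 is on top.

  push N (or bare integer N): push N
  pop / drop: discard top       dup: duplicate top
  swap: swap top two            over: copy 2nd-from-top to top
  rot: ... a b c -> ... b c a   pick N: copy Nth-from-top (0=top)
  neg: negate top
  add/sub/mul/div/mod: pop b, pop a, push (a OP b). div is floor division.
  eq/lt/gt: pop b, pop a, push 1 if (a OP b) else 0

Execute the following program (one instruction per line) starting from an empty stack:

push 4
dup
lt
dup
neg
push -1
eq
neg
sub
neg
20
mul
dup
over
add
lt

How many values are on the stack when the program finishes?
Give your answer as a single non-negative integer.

Answer: 1

Derivation:
After 'push 4': stack = [4] (depth 1)
After 'dup': stack = [4, 4] (depth 2)
After 'lt': stack = [0] (depth 1)
After 'dup': stack = [0, 0] (depth 2)
After 'neg': stack = [0, 0] (depth 2)
After 'push -1': stack = [0, 0, -1] (depth 3)
After 'eq': stack = [0, 0] (depth 2)
After 'neg': stack = [0, 0] (depth 2)
After 'sub': stack = [0] (depth 1)
After 'neg': stack = [0] (depth 1)
After 'push 20': stack = [0, 20] (depth 2)
After 'mul': stack = [0] (depth 1)
After 'dup': stack = [0, 0] (depth 2)
After 'over': stack = [0, 0, 0] (depth 3)
After 'add': stack = [0, 0] (depth 2)
After 'lt': stack = [0] (depth 1)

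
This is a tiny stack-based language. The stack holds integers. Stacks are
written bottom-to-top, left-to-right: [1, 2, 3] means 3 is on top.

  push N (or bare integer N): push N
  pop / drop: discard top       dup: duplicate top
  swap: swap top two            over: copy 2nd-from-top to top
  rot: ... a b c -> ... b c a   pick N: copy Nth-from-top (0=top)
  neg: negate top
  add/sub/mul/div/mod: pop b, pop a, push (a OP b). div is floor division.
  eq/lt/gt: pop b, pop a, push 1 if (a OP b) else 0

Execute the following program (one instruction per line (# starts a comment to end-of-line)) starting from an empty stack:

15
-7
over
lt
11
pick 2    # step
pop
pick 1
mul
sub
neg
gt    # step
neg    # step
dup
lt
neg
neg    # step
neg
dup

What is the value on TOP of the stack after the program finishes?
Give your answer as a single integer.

Answer: 0

Derivation:
After 'push 15': [15]
After 'push -7': [15, -7]
After 'over': [15, -7, 15]
After 'lt': [15, 1]
After 'push 11': [15, 1, 11]
After 'pick 2': [15, 1, 11, 15]
After 'pop': [15, 1, 11]
After 'pick 1': [15, 1, 11, 1]
After 'mul': [15, 1, 11]
After 'sub': [15, -10]
After 'neg': [15, 10]
After 'gt': [1]
After 'neg': [-1]
After 'dup': [-1, -1]
After 'lt': [0]
After 'neg': [0]
After 'neg': [0]
After 'neg': [0]
After 'dup': [0, 0]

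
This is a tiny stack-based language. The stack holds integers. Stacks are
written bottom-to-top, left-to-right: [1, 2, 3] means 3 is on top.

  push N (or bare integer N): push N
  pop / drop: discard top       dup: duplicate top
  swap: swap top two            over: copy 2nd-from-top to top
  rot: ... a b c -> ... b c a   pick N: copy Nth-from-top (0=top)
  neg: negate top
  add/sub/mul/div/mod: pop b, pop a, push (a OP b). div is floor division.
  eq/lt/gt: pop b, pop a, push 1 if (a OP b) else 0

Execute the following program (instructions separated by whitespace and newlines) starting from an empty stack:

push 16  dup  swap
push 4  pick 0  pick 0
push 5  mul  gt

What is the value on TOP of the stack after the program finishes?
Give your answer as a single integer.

After 'push 16': [16]
After 'dup': [16, 16]
After 'swap': [16, 16]
After 'push 4': [16, 16, 4]
After 'pick 0': [16, 16, 4, 4]
After 'pick 0': [16, 16, 4, 4, 4]
After 'push 5': [16, 16, 4, 4, 4, 5]
After 'mul': [16, 16, 4, 4, 20]
After 'gt': [16, 16, 4, 0]

Answer: 0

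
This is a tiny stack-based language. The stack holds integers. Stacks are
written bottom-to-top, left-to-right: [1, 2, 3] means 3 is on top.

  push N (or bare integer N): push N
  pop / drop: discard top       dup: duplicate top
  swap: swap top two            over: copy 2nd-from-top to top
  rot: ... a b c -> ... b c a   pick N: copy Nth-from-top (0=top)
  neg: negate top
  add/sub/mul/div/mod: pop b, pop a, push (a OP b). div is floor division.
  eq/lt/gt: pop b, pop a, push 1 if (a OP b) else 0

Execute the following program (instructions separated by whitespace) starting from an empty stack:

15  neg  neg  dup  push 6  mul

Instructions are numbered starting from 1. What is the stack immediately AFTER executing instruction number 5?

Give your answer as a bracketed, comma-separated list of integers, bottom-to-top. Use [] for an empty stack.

Answer: [15, 15, 6]

Derivation:
Step 1 ('15'): [15]
Step 2 ('neg'): [-15]
Step 3 ('neg'): [15]
Step 4 ('dup'): [15, 15]
Step 5 ('push 6'): [15, 15, 6]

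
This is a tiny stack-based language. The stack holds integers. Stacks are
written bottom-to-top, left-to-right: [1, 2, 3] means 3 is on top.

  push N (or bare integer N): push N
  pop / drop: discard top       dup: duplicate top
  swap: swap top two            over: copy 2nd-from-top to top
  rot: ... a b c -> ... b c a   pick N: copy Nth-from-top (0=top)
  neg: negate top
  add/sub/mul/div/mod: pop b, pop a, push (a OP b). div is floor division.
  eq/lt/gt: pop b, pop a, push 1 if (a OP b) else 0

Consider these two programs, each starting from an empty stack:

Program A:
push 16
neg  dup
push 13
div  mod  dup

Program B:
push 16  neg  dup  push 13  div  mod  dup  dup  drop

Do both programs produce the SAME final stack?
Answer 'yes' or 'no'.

Program A trace:
  After 'push 16': [16]
  After 'neg': [-16]
  After 'dup': [-16, -16]
  After 'push 13': [-16, -16, 13]
  After 'div': [-16, -2]
  After 'mod': [0]
  After 'dup': [0, 0]
Program A final stack: [0, 0]

Program B trace:
  After 'push 16': [16]
  After 'neg': [-16]
  After 'dup': [-16, -16]
  After 'push 13': [-16, -16, 13]
  After 'div': [-16, -2]
  After 'mod': [0]
  After 'dup': [0, 0]
  After 'dup': [0, 0, 0]
  After 'drop': [0, 0]
Program B final stack: [0, 0]
Same: yes

Answer: yes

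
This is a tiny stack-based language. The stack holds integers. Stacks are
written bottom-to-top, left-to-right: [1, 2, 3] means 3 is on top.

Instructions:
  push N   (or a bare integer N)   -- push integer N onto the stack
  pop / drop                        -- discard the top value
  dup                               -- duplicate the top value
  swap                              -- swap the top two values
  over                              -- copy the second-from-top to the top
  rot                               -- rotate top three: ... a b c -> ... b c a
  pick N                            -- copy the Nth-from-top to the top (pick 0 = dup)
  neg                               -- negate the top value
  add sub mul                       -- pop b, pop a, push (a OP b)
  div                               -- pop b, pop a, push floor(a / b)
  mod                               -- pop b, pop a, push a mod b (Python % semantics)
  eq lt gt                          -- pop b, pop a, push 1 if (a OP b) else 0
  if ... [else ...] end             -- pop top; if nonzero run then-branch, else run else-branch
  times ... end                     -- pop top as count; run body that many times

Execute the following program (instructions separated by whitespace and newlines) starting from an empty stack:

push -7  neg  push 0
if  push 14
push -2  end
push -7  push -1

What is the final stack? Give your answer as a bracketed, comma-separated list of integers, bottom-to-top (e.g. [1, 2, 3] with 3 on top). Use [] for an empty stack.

After 'push -7': [-7]
After 'neg': [7]
After 'push 0': [7, 0]
After 'if': [7]
After 'push -7': [7, -7]
After 'push -1': [7, -7, -1]

Answer: [7, -7, -1]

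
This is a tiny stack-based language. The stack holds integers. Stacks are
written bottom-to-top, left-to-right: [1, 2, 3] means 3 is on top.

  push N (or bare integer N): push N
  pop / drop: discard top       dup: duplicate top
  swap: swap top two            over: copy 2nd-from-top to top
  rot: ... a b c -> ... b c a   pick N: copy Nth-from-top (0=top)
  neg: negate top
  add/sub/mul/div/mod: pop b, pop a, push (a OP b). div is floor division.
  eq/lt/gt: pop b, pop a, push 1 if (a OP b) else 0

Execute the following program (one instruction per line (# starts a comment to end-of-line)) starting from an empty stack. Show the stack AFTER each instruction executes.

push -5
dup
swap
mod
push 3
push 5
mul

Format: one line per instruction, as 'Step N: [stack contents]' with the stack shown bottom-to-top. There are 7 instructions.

Step 1: [-5]
Step 2: [-5, -5]
Step 3: [-5, -5]
Step 4: [0]
Step 5: [0, 3]
Step 6: [0, 3, 5]
Step 7: [0, 15]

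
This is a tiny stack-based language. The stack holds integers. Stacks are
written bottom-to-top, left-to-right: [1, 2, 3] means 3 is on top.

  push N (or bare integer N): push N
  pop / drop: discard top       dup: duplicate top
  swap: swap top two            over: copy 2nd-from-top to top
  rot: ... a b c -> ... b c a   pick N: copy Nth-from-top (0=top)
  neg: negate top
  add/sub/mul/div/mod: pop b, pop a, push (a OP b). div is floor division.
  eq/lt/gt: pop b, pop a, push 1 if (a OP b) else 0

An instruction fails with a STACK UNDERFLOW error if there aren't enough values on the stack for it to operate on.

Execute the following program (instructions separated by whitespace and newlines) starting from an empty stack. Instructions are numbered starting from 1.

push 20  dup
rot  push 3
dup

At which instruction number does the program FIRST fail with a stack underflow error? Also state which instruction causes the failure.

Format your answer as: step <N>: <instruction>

Answer: step 3: rot

Derivation:
Step 1 ('push 20'): stack = [20], depth = 1
Step 2 ('dup'): stack = [20, 20], depth = 2
Step 3 ('rot'): needs 3 value(s) but depth is 2 — STACK UNDERFLOW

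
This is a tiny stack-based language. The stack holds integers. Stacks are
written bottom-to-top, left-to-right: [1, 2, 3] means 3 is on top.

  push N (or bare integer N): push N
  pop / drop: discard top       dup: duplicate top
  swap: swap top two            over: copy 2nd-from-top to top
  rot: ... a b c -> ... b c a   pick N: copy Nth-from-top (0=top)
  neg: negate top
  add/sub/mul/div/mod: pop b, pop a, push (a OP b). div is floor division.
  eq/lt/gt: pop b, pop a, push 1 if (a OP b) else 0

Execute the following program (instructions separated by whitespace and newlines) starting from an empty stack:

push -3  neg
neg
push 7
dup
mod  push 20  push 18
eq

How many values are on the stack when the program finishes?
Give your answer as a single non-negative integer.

After 'push -3': stack = [-3] (depth 1)
After 'neg': stack = [3] (depth 1)
After 'neg': stack = [-3] (depth 1)
After 'push 7': stack = [-3, 7] (depth 2)
After 'dup': stack = [-3, 7, 7] (depth 3)
After 'mod': stack = [-3, 0] (depth 2)
After 'push 20': stack = [-3, 0, 20] (depth 3)
After 'push 18': stack = [-3, 0, 20, 18] (depth 4)
After 'eq': stack = [-3, 0, 0] (depth 3)

Answer: 3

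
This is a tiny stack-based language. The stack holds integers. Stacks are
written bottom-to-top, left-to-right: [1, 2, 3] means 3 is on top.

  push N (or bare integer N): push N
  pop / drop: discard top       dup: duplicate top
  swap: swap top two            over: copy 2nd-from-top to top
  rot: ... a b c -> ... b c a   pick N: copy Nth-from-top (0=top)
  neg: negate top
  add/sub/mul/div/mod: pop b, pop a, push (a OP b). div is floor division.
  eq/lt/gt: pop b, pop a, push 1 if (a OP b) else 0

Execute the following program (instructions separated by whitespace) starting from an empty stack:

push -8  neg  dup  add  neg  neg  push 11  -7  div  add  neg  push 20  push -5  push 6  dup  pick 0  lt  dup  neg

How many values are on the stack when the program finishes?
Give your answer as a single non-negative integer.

After 'push -8': stack = [-8] (depth 1)
After 'neg': stack = [8] (depth 1)
After 'dup': stack = [8, 8] (depth 2)
After 'add': stack = [16] (depth 1)
After 'neg': stack = [-16] (depth 1)
After 'neg': stack = [16] (depth 1)
After 'push 11': stack = [16, 11] (depth 2)
After 'push -7': stack = [16, 11, -7] (depth 3)
After 'div': stack = [16, -2] (depth 2)
After 'add': stack = [14] (depth 1)
After 'neg': stack = [-14] (depth 1)
After 'push 20': stack = [-14, 20] (depth 2)
After 'push -5': stack = [-14, 20, -5] (depth 3)
After 'push 6': stack = [-14, 20, -5, 6] (depth 4)
After 'dup': stack = [-14, 20, -5, 6, 6] (depth 5)
After 'pick 0': stack = [-14, 20, -5, 6, 6, 6] (depth 6)
After 'lt': stack = [-14, 20, -5, 6, 0] (depth 5)
After 'dup': stack = [-14, 20, -5, 6, 0, 0] (depth 6)
After 'neg': stack = [-14, 20, -5, 6, 0, 0] (depth 6)

Answer: 6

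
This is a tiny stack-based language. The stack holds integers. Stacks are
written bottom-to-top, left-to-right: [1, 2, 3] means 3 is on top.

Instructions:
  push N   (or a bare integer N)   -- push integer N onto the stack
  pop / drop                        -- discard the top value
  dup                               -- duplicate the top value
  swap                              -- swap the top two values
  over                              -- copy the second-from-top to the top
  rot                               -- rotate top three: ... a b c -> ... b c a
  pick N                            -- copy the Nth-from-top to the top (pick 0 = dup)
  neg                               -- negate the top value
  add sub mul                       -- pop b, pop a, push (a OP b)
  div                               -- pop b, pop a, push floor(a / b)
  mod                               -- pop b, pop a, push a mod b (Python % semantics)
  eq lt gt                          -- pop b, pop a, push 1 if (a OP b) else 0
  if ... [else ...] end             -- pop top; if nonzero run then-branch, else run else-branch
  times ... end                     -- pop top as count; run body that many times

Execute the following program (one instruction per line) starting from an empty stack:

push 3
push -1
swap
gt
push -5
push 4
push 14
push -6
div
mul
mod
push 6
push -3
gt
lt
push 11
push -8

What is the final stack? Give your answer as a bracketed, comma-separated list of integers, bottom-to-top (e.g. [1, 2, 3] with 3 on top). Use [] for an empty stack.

After 'push 3': [3]
After 'push -1': [3, -1]
After 'swap': [-1, 3]
After 'gt': [0]
After 'push -5': [0, -5]
After 'push 4': [0, -5, 4]
After 'push 14': [0, -5, 4, 14]
After 'push -6': [0, -5, 4, 14, -6]
After 'div': [0, -5, 4, -3]
After 'mul': [0, -5, -12]
After 'mod': [0, -5]
After 'push 6': [0, -5, 6]
After 'push -3': [0, -5, 6, -3]
After 'gt': [0, -5, 1]
After 'lt': [0, 1]
After 'push 11': [0, 1, 11]
After 'push -8': [0, 1, 11, -8]

Answer: [0, 1, 11, -8]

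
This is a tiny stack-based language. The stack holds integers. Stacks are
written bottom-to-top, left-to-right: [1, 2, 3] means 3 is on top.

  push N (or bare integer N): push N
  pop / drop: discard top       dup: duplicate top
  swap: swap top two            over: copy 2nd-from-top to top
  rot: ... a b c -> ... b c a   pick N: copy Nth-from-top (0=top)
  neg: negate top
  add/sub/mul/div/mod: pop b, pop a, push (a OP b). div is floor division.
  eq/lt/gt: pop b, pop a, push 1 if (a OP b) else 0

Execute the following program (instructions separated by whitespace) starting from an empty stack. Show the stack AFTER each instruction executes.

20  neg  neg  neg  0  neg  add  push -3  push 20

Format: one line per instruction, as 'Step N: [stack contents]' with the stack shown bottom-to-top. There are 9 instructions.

Step 1: [20]
Step 2: [-20]
Step 3: [20]
Step 4: [-20]
Step 5: [-20, 0]
Step 6: [-20, 0]
Step 7: [-20]
Step 8: [-20, -3]
Step 9: [-20, -3, 20]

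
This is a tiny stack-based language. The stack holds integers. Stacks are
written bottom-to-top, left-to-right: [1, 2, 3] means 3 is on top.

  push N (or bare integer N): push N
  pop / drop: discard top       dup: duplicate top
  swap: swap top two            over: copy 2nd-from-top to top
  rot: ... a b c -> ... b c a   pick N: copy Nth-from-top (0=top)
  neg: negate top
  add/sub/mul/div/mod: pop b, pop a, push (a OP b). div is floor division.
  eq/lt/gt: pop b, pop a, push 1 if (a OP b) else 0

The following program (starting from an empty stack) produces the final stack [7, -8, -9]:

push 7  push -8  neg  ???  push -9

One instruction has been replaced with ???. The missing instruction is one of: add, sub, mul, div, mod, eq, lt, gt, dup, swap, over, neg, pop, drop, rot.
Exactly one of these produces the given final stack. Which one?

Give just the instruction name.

Answer: neg

Derivation:
Stack before ???: [7, 8]
Stack after ???:  [7, -8]
The instruction that transforms [7, 8] -> [7, -8] is: neg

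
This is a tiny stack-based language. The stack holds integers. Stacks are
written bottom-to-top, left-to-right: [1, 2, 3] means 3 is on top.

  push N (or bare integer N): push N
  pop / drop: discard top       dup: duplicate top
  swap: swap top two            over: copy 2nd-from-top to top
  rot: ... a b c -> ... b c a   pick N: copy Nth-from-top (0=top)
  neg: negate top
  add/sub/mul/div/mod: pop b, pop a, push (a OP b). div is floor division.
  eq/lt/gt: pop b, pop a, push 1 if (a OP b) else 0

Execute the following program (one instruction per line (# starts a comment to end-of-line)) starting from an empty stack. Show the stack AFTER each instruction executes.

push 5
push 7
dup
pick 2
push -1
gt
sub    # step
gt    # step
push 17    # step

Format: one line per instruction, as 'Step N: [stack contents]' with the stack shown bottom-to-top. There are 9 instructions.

Step 1: [5]
Step 2: [5, 7]
Step 3: [5, 7, 7]
Step 4: [5, 7, 7, 5]
Step 5: [5, 7, 7, 5, -1]
Step 6: [5, 7, 7, 1]
Step 7: [5, 7, 6]
Step 8: [5, 1]
Step 9: [5, 1, 17]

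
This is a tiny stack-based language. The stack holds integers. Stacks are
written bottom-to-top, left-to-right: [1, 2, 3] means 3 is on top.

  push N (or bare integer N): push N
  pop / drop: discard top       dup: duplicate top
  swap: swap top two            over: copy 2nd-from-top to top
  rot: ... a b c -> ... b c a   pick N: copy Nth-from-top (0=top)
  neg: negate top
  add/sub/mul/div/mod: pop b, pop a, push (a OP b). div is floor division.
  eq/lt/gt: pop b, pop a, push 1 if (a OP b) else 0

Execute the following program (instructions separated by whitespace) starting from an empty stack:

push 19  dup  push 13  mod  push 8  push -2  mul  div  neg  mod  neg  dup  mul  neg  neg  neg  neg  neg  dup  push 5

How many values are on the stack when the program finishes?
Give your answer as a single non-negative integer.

After 'push 19': stack = [19] (depth 1)
After 'dup': stack = [19, 19] (depth 2)
After 'push 13': stack = [19, 19, 13] (depth 3)
After 'mod': stack = [19, 6] (depth 2)
After 'push 8': stack = [19, 6, 8] (depth 3)
After 'push -2': stack = [19, 6, 8, -2] (depth 4)
After 'mul': stack = [19, 6, -16] (depth 3)
After 'div': stack = [19, -1] (depth 2)
After 'neg': stack = [19, 1] (depth 2)
After 'mod': stack = [0] (depth 1)
After 'neg': stack = [0] (depth 1)
After 'dup': stack = [0, 0] (depth 2)
After 'mul': stack = [0] (depth 1)
After 'neg': stack = [0] (depth 1)
After 'neg': stack = [0] (depth 1)
After 'neg': stack = [0] (depth 1)
After 'neg': stack = [0] (depth 1)
After 'neg': stack = [0] (depth 1)
After 'dup': stack = [0, 0] (depth 2)
After 'push 5': stack = [0, 0, 5] (depth 3)

Answer: 3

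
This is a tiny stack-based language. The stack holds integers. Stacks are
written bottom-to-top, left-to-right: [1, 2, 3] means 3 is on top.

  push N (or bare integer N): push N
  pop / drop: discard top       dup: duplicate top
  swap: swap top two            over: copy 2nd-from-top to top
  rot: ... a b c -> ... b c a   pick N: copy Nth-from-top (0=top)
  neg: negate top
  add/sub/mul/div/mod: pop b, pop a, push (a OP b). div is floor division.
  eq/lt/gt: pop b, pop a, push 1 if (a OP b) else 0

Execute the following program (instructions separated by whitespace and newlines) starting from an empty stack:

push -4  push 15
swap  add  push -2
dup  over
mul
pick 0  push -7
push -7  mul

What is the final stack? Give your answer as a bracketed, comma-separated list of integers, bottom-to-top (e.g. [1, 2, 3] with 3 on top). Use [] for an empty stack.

After 'push -4': [-4]
After 'push 15': [-4, 15]
After 'swap': [15, -4]
After 'add': [11]
After 'push -2': [11, -2]
After 'dup': [11, -2, -2]
After 'over': [11, -2, -2, -2]
After 'mul': [11, -2, 4]
After 'pick 0': [11, -2, 4, 4]
After 'push -7': [11, -2, 4, 4, -7]
After 'push -7': [11, -2, 4, 4, -7, -7]
After 'mul': [11, -2, 4, 4, 49]

Answer: [11, -2, 4, 4, 49]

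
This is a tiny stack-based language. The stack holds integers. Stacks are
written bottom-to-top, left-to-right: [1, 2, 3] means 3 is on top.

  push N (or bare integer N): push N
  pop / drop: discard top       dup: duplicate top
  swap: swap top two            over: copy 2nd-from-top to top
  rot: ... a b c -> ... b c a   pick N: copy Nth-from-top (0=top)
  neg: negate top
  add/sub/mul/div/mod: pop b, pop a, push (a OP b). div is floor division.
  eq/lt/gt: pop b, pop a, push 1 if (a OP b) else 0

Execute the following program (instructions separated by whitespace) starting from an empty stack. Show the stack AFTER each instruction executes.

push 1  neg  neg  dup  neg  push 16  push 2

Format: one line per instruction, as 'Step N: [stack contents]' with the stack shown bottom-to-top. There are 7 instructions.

Step 1: [1]
Step 2: [-1]
Step 3: [1]
Step 4: [1, 1]
Step 5: [1, -1]
Step 6: [1, -1, 16]
Step 7: [1, -1, 16, 2]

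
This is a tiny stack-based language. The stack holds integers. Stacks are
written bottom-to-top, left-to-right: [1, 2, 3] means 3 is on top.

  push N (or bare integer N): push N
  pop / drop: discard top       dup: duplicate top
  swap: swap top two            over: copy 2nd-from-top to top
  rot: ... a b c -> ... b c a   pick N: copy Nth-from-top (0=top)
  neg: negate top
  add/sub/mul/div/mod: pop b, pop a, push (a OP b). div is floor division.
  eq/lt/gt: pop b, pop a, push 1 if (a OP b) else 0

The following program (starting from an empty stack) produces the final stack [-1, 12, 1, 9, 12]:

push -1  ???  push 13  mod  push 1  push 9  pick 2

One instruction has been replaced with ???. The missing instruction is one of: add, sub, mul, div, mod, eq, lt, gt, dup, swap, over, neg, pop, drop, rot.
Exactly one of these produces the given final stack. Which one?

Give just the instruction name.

Stack before ???: [-1]
Stack after ???:  [-1, -1]
The instruction that transforms [-1] -> [-1, -1] is: dup

Answer: dup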